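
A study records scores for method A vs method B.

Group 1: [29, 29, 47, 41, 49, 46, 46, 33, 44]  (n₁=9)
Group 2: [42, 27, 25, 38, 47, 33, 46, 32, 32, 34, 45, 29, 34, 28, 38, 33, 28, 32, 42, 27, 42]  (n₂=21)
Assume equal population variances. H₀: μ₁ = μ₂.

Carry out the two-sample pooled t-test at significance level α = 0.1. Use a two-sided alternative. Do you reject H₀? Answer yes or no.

reject H₀: yes

x̄₁=40.444, s₁=7.970, n₁=9
x̄₂=34.952, s₂=6.815, n₂=21
s_p² = [8·7.970² + 20·6.815²]/28 = 51.3277
SE = √(s_p²·(1/9+1/21)) = 2.8543
t = (40.444−34.952)/2.8543 = 1.9241
df = 28
p-value (two-sided) = 0.06456
At α=0.1: p < α → reject H₀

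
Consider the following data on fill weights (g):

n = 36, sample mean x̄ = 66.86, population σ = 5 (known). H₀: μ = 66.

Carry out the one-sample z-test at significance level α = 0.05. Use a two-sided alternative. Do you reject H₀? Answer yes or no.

SE = σ/√n = 5/√36 = 0.8333
z = (x̄−μ₀)/SE = (66.86−66)/0.8333 = 1.0320
p-value (two-sided) = 0.30207
At α=0.05: p ≥ α → fail to reject H₀

reject H₀: no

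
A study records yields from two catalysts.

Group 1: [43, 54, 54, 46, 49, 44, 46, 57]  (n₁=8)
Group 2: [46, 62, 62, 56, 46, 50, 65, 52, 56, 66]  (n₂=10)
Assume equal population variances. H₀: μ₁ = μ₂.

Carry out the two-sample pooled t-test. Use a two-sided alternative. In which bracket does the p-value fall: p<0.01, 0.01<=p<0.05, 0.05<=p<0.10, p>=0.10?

p-value bracket: 0.01<=p<0.05

x̄₁=49.125, s₁=5.249, n₁=8
x̄₂=56.100, s₂=7.490, n₂=10
s_p² = [7·5.249² + 9·7.490²]/16 = 43.6109
SE = √(s_p²·(1/8+1/10)) = 3.1325
t = (49.125−56.100)/3.1325 = -2.2267
df = 16
p-value (two-sided) = 0.04068
→ bracket: 0.01<=p<0.05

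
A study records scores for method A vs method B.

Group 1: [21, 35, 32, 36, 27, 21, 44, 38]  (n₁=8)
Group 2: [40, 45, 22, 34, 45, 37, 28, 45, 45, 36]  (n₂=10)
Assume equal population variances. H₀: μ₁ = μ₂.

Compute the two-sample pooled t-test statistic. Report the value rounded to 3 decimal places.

test statistic = -1.550

x̄₁=31.750, s₁=8.207, n₁=8
x̄₂=37.700, s₂=8.001, n₂=10
s_p² = [7·8.207² + 9·8.001²]/16 = 65.4750
SE = √(s_p²·(1/8+1/10)) = 3.8382
t = (31.750−37.700)/3.8382 = -1.5502
df = 16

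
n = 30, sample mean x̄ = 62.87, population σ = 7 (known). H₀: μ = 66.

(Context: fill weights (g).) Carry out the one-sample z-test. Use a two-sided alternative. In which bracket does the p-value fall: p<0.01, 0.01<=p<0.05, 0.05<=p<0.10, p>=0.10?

SE = σ/√n = 7/√30 = 1.2780
z = (x̄−μ₀)/SE = (62.87−66)/1.2780 = -2.4491
p-value (two-sided) = 0.01432
→ bracket: 0.01<=p<0.05

p-value bracket: 0.01<=p<0.05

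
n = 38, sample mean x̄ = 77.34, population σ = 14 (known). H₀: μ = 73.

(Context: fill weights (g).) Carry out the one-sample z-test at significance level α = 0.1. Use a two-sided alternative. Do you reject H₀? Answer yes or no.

reject H₀: yes

SE = σ/√n = 14/√38 = 2.2711
z = (x̄−μ₀)/SE = (77.34−73)/2.2711 = 1.9110
p-value (two-sided) = 0.05601
At α=0.1: p < α → reject H₀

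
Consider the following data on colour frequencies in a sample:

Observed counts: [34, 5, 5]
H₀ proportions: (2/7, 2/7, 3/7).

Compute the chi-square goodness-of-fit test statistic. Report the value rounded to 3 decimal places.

test statistic = 51.269

n = 44; E_i = n·p_i = [12.57, 12.57, 18.86]
χ² = (34−12.57)²/12.57 + (5−12.57)²/12.57 + (5−18.86)²/18.86 = 51.2689
df = 2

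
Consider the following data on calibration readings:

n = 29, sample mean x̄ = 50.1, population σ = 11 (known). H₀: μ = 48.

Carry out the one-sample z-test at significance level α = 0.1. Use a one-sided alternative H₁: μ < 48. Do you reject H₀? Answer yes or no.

SE = σ/√n = 11/√29 = 2.0426
z = (x̄−μ₀)/SE = (50.1−48)/2.0426 = 1.0281
p-value (one-sided, H₁ less) = 0.84804
At α=0.1: p ≥ α → fail to reject H₀

reject H₀: no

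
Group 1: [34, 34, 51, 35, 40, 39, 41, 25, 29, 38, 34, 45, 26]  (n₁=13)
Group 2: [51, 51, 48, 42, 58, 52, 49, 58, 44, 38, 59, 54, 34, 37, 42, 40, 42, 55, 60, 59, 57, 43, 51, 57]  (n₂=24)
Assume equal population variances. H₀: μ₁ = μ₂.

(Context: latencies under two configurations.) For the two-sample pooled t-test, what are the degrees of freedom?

df = n₁ + n₂ − 2 = 13 + 24 − 2 = 35

degrees of freedom = 35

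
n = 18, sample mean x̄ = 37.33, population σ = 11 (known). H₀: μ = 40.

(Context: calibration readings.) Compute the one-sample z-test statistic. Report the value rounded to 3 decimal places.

test statistic = -1.030

SE = σ/√n = 11/√18 = 2.5927
z = (x̄−μ₀)/SE = (37.33−40)/2.5927 = -1.0298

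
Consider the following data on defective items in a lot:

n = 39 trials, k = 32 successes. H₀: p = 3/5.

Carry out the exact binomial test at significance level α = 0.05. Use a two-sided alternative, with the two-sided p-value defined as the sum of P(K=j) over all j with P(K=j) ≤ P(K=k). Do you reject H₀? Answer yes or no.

reject H₀: yes

Exact binomial: n=39, k=32, p₀=3/5=0.6000
P(X=j) = C(n,j)·p₀^j·(1−p₀)^(n−j); p = Σ P(X=j) over j with P(X=j) ≤ P(X=32)
p-value (two-sided) = 0.00488
At α=0.05: p < α → reject H₀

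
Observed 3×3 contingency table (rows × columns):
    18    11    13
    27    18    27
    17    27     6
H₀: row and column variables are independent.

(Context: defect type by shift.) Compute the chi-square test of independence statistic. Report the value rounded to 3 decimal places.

test statistic = 15.802

Row totals [42, 72, 50], col totals [62, 56, 46], n=164
χ² = (18−15.88)²/15.88 + (11−14.34)²/14.34 + (13−11.78)²/11.78 + (27−27.22)²/27.22 + (18−24.59)²/24.59 + (27−20.20)²/20.20 + (17−18.90)²/18.90 + (27−17.07)²/17.07 + (6−14.02)²/14.02 = 15.8016
df = 4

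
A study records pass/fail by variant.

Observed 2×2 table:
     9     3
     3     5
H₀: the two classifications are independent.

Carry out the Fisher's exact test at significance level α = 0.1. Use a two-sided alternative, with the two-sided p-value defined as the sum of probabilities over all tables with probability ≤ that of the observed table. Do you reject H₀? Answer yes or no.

Margins: r₁=12, r₂=8, c₁=12, c₂=8, n=20
p_obs = C(12,9)·C(8,3)/C(20,12); sum pmf over tables with pmf ≤ p_obs
p-value (two-sided) = 0.16747
At α=0.1: p ≥ α → fail to reject H₀

reject H₀: no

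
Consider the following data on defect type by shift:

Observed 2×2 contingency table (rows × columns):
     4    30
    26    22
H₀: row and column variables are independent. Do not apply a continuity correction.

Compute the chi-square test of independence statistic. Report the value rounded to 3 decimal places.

test statistic = 15.423

Row totals [34, 48], col totals [30, 52], n=82
χ² = (4−12.44)²/12.44 + (30−21.56)²/21.56 + (26−17.56)²/17.56 + (22−30.44)²/30.44 = 15.4234
df = 1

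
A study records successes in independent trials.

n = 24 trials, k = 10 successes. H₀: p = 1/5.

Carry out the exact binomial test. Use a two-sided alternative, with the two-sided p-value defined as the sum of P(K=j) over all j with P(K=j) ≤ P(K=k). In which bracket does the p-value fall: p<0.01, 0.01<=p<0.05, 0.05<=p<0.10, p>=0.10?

p-value bracket: 0.01<=p<0.05

Exact binomial: n=24, k=10, p₀=1/5=0.2000
P(X=j) = C(n,j)·p₀^j·(1−p₀)^(n−j); p = Σ P(X=j) over j with P(X=j) ≤ P(X=10)
p-value (two-sided) = 0.01734
→ bracket: 0.01<=p<0.05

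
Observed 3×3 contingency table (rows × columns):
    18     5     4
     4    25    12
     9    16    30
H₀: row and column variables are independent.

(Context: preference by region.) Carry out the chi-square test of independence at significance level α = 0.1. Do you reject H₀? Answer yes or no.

reject H₀: yes

Row totals [27, 41, 55], col totals [31, 46, 46], n=123
χ² = (18−6.80)²/6.80 + (5−10.10)²/10.10 + (4−10.10)²/10.10 + (4−10.33)²/10.33 + (25−15.33)²/15.33 + (12−15.33)²/15.33 + (9−13.86)²/13.86 + (16−20.57)²/20.57 + (30−20.57)²/20.57 = 42.4180
df = 4
p-value (upper-tail) = 0.00000
At α=0.1: p < α → reject H₀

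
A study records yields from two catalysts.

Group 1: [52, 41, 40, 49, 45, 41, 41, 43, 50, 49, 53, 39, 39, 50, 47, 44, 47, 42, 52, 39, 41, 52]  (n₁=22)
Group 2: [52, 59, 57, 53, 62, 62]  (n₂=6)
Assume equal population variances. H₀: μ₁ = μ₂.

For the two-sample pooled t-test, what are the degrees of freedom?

df = n₁ + n₂ − 2 = 22 + 6 − 2 = 26

degrees of freedom = 26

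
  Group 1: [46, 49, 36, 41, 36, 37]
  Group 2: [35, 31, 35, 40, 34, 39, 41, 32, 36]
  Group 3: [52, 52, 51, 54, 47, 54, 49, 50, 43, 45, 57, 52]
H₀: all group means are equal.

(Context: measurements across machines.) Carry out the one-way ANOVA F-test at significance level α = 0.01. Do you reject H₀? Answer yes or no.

Group means [40.83, 35.89, 50.50], grand mean 43.481
SSB = Σnᵢ(x̄ᵢ−x̄)² = 1152.019; SSW = ΣΣ(x−x̄ᵢ)² = 426.722
MSB = 1152.019/2 = 576.0093; MSW = 426.722/24 = 17.7801
F = MSB/MSW = 32.3963
df = (2, 24)
p-value (upper-tail) = 0.00000
At α=0.01: p < α → reject H₀

reject H₀: yes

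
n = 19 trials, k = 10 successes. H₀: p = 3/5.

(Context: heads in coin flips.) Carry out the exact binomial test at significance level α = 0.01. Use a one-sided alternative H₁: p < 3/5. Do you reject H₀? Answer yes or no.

Exact binomial: n=19, k=10, p₀=3/5=0.6000
P(X≤10) from Σ C(n,i)·p₀^i·(1−p₀)^(n−i)
p-value (one-sided, H₁ less) = 0.33252
At α=0.01: p ≥ α → fail to reject H₀

reject H₀: no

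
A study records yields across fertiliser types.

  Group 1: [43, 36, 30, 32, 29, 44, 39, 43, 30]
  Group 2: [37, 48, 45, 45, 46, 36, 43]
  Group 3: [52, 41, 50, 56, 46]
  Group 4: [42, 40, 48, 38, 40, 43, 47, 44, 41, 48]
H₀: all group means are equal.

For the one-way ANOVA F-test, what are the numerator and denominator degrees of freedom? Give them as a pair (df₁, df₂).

degrees of freedom = [3, 27]

k = 4 groups, N = 31 total
df = (k−1, N−k) = (4−1, 31−4) = (3, 27)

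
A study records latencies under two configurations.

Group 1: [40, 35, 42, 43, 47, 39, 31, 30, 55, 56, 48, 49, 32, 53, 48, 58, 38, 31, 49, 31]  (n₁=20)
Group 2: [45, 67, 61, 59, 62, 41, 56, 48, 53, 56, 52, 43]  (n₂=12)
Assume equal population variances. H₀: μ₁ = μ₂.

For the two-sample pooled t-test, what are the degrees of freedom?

df = n₁ + n₂ − 2 = 20 + 12 − 2 = 30

degrees of freedom = 30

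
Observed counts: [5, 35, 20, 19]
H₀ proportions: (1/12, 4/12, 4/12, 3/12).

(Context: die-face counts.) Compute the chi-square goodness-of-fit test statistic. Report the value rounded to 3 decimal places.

n = 79; E_i = n·p_i = [6.58, 26.33, 26.33, 19.75]
χ² = (5−6.58)²/6.58 + (35−26.33)²/26.33 + (20−26.33)²/26.33 + (19−19.75)²/19.75 = 4.7848
df = 3

test statistic = 4.785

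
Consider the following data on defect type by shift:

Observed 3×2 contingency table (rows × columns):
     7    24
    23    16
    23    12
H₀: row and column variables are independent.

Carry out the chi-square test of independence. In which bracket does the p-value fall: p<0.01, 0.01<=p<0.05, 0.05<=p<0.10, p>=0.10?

Row totals [31, 39, 35], col totals [53, 52], n=105
χ² = (7−15.65)²/15.65 + (24−15.35)²/15.35 + (23−19.69)²/19.69 + (16−19.31)²/19.31 + (23−17.67)²/17.67 + (12−17.33)²/17.33 = 14.0279
df = 2
p-value (upper-tail) = 0.00090
→ bracket: p<0.01

p-value bracket: p<0.01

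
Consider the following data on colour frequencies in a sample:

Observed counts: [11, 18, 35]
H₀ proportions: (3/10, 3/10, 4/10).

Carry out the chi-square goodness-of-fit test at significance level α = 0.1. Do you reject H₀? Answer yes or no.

n = 64; E_i = n·p_i = [19.20, 19.20, 25.60]
χ² = (11−19.20)²/19.20 + (18−19.20)²/19.20 + (35−25.60)²/25.60 = 7.0286
df = 2
p-value (upper-tail) = 0.02977
At α=0.1: p < α → reject H₀

reject H₀: yes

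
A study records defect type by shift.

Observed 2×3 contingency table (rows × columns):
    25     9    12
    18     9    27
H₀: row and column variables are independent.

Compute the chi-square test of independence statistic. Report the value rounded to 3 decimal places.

Row totals [46, 54], col totals [43, 18, 39], n=100
χ² = (25−19.78)²/19.78 + (9−8.28)²/8.28 + (12−17.94)²/17.94 + (18−23.22)²/23.22 + (9−9.72)²/9.72 + (27−21.06)²/21.06 = 6.3091
df = 2

test statistic = 6.309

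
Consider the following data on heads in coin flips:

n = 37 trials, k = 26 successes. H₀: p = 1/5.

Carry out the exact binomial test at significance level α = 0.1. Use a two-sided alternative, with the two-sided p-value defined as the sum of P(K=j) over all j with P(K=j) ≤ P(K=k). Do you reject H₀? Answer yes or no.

Exact binomial: n=37, k=26, p₀=1/5=0.2000
P(X=j) = C(n,j)·p₀^j·(1−p₀)^(n−j); p = Σ P(X=j) over j with P(X=j) ≤ P(X=26)
p-value (two-sided) = 0.00000
At α=0.1: p < α → reject H₀

reject H₀: yes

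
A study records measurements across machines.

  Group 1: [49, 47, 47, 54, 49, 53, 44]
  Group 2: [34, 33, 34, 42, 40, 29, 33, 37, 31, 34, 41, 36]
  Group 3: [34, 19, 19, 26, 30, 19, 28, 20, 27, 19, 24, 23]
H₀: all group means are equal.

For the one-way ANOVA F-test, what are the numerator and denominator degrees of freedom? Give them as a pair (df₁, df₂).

degrees of freedom = [2, 28]

k = 3 groups, N = 31 total
df = (k−1, N−k) = (3−1, 31−3) = (2, 28)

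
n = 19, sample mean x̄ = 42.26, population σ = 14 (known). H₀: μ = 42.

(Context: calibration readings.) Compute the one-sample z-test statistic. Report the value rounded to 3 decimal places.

SE = σ/√n = 14/√19 = 3.2118
z = (x̄−μ₀)/SE = (42.26−42)/3.2118 = 0.0810

test statistic = 0.081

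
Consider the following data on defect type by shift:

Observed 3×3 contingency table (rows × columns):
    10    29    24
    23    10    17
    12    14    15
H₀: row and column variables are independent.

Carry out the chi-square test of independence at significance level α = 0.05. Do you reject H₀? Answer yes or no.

Row totals [63, 50, 41], col totals [45, 53, 56], n=154
χ² = (10−18.41)²/18.41 + (29−21.68)²/21.68 + (24−22.91)²/22.91 + (23−14.61)²/14.61 + (10−17.21)²/17.21 + (17−18.18)²/18.18 + (12−11.98)²/11.98 + (14−14.11)²/14.11 + (15−14.91)²/14.91 = 14.2781
df = 4
p-value (upper-tail) = 0.00646
At α=0.05: p < α → reject H₀

reject H₀: yes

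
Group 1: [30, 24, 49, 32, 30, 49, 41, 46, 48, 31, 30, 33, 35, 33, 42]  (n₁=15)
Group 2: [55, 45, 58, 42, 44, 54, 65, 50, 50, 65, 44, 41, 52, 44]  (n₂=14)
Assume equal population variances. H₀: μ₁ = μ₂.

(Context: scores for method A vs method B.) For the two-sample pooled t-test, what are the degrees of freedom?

degrees of freedom = 27

df = n₁ + n₂ − 2 = 15 + 14 − 2 = 27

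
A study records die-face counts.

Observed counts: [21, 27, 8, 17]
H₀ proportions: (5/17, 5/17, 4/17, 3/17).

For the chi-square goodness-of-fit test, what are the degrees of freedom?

df = k − 1 = 4 − 1 = 3

degrees of freedom = 3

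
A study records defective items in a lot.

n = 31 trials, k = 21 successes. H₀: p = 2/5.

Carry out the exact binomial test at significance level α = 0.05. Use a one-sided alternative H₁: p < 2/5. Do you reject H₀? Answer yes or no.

Exact binomial: n=31, k=21, p₀=2/5=0.4000
P(X≤21) from Σ C(n,i)·p₀^i·(1−p₀)^(n−i)
p-value (one-sided, H₁ less) = 0.99952
At α=0.05: p ≥ α → fail to reject H₀

reject H₀: no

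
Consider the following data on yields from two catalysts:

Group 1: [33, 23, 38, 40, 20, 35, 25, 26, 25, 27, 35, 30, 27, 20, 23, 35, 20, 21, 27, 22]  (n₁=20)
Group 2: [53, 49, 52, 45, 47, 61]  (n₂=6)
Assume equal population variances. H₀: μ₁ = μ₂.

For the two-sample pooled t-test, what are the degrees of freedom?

df = n₁ + n₂ − 2 = 20 + 6 − 2 = 24

degrees of freedom = 24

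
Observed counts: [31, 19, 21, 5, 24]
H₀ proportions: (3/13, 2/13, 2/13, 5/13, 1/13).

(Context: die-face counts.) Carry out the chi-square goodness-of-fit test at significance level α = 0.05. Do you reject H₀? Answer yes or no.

reject H₀: yes

n = 100; E_i = n·p_i = [23.08, 15.38, 15.38, 38.46, 7.69]
χ² = (31−23.08)²/23.08 + (19−15.38)²/15.38 + (21−15.38)²/15.38 + (5−38.46)²/38.46 + (24−7.69)²/7.69 = 69.3033
df = 4
p-value (upper-tail) = 0.00000
At α=0.05: p < α → reject H₀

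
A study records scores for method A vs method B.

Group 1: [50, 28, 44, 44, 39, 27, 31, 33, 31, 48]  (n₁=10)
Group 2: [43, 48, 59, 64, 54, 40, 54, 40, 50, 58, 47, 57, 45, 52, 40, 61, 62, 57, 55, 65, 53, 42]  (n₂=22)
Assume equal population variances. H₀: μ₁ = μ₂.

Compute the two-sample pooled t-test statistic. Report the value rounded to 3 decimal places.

test statistic = -4.671

x̄₁=37.500, s₁=8.554, n₁=10
x̄₂=52.091, s₂=8.029, n₂=22
s_p² = [9·8.554² + 21·8.029²]/30 = 67.0773
SE = √(s_p²·(1/10+1/22)) = 3.1236
t = (37.500−52.091)/3.1236 = -4.6712
df = 30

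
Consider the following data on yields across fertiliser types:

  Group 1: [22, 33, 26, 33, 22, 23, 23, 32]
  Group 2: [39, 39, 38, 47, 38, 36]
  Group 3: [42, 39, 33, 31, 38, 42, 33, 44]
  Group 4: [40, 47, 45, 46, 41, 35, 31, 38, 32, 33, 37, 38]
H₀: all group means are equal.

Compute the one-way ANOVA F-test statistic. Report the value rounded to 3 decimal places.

Group means [26.75, 39.50, 37.75, 38.58], grand mean 35.765
SSB = Σnᵢ(x̄ᵢ−x̄)² = 860.701; SSW = ΣΣ(x−x̄ᵢ)² = 743.417
MSB = 860.701/3 = 286.9003; MSW = 743.417/30 = 24.7806
F = MSB/MSW = 11.5776
df = (3, 30)

test statistic = 11.578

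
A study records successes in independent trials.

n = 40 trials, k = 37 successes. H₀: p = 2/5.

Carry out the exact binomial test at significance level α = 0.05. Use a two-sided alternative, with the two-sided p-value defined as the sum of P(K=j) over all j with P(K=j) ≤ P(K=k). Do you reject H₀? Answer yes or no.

Exact binomial: n=40, k=37, p₀=2/5=0.4000
P(X=j) = C(n,j)·p₀^j·(1−p₀)^(n−j); p = Σ P(X=j) over j with P(X=j) ≤ P(X=37)
p-value (two-sided) = 0.00000
At α=0.05: p < α → reject H₀

reject H₀: yes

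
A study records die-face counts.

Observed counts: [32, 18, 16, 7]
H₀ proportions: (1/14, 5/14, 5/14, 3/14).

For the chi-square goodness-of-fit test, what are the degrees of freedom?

df = k − 1 = 4 − 1 = 3

degrees of freedom = 3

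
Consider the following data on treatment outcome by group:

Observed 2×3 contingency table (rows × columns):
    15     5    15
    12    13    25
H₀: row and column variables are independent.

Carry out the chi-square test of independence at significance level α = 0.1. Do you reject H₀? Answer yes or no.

reject H₀: no

Row totals [35, 50], col totals [27, 18, 40], n=85
χ² = (15−11.12)²/11.12 + (5−7.41)²/7.41 + (15−16.47)²/16.47 + (12−15.88)²/15.88 + (13−10.59)²/10.59 + (25−23.53)²/23.53 = 3.8621
df = 2
p-value (upper-tail) = 0.14500
At α=0.1: p ≥ α → fail to reject H₀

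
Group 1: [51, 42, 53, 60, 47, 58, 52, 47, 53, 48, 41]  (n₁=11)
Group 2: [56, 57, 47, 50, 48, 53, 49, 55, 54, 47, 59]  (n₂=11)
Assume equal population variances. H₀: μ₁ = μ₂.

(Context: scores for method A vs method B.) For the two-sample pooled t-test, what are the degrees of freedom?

degrees of freedom = 20

df = n₁ + n₂ − 2 = 11 + 11 − 2 = 20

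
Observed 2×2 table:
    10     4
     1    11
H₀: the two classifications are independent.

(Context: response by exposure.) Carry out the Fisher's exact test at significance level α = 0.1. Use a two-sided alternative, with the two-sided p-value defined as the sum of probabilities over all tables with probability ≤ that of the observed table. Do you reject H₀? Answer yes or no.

Margins: r₁=14, r₂=12, c₁=11, c₂=15, n=26
p_obs = C(14,10)·C(12,1)/C(26,11); sum pmf over tables with pmf ≤ p_obs
p-value (two-sided) = 0.00172
At α=0.1: p < α → reject H₀

reject H₀: yes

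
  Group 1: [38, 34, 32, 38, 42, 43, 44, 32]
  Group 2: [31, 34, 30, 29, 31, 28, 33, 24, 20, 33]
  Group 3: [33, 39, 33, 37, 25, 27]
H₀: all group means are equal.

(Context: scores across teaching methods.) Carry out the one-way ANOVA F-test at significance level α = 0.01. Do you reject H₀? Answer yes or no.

reject H₀: yes

Group means [37.88, 29.30, 32.33], grand mean 32.917
SSB = Σnᵢ(x̄ᵢ−x̄)² = 329.525; SSW = ΣΣ(x−x̄ᵢ)² = 486.308
MSB = 329.525/2 = 164.7625; MSW = 486.308/21 = 23.1575
F = MSB/MSW = 7.1149
df = (2, 21)
p-value (upper-tail) = 0.00437
At α=0.01: p < α → reject H₀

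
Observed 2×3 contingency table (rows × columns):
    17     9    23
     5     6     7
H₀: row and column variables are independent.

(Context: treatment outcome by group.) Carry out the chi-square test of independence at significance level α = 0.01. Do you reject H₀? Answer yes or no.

Row totals [49, 18], col totals [22, 15, 30], n=67
χ² = (17−16.09)²/16.09 + (9−10.97)²/10.97 + (23−21.94)²/21.94 + (5−5.91)²/5.91 + (6−4.03)²/4.03 + (7−8.06)²/8.06 = 1.6993
df = 2
p-value (upper-tail) = 0.42757
At α=0.01: p ≥ α → fail to reject H₀

reject H₀: no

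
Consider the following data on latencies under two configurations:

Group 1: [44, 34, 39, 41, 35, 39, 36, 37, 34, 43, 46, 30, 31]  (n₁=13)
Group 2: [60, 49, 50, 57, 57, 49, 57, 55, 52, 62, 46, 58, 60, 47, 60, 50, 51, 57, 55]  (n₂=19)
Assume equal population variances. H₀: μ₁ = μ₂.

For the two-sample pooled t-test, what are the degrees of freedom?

degrees of freedom = 30

df = n₁ + n₂ − 2 = 13 + 19 − 2 = 30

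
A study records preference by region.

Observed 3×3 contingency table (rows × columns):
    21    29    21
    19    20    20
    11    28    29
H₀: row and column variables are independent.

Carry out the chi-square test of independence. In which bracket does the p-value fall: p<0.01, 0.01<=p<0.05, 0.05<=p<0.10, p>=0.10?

Row totals [71, 59, 68], col totals [51, 77, 70], n=198
χ² = (21−18.29)²/18.29 + (29−27.61)²/27.61 + (21−25.10)²/25.10 + (19−15.20)²/15.20 + (20−22.94)²/22.94 + (20−20.86)²/20.86 + (11−17.52)²/17.52 + (28−26.44)²/26.44 + (29−24.04)²/24.04 = 6.0451
df = 4
p-value (upper-tail) = 0.19580
→ bracket: p>=0.10

p-value bracket: p>=0.10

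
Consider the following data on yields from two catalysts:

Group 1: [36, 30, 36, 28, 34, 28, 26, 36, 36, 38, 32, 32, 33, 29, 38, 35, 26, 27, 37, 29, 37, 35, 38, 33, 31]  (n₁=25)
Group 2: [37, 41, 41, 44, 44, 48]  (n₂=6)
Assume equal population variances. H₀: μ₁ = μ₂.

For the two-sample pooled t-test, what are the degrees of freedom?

degrees of freedom = 29

df = n₁ + n₂ − 2 = 25 + 6 − 2 = 29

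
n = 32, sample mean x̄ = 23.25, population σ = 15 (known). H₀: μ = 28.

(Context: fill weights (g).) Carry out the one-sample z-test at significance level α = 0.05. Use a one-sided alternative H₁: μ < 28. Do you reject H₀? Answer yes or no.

reject H₀: yes

SE = σ/√n = 15/√32 = 2.6517
z = (x̄−μ₀)/SE = (23.25−28)/2.6517 = -1.7913
p-value (one-sided, H₁ less) = 0.03662
At α=0.05: p < α → reject H₀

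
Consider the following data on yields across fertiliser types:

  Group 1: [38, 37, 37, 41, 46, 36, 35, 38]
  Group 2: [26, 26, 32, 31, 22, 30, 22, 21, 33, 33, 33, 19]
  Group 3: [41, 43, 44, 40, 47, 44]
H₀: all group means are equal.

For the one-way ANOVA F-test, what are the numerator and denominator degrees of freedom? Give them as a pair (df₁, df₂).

k = 3 groups, N = 26 total
df = (k−1, N−k) = (3−1, 26−3) = (2, 23)

degrees of freedom = [2, 23]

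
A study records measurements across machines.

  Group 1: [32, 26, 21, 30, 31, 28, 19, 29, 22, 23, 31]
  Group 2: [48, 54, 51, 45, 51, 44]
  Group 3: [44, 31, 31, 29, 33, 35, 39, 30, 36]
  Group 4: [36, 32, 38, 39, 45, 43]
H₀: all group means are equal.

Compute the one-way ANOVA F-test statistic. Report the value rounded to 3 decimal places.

Group means [26.55, 48.83, 34.22, 38.83], grand mean 35.188
SSB = Σnᵢ(x̄ᵢ−x̄)² = 2026.926; SSW = ΣΣ(x−x̄ᵢ)² = 585.949
MSB = 2026.926/3 = 675.6418; MSW = 585.949/28 = 20.9268
F = MSB/MSW = 32.2860
df = (3, 28)

test statistic = 32.286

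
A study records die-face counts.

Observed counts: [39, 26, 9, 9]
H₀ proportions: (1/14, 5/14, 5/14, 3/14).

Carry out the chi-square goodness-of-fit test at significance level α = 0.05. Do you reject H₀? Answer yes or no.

reject H₀: yes

n = 83; E_i = n·p_i = [5.93, 29.64, 29.64, 17.79]
χ² = (39−5.93)²/5.93 + (26−29.64)²/29.64 + (9−29.64)²/29.64 + (9−17.79)²/17.79 = 203.6458
df = 3
p-value (upper-tail) = 0.00000
At α=0.05: p < α → reject H₀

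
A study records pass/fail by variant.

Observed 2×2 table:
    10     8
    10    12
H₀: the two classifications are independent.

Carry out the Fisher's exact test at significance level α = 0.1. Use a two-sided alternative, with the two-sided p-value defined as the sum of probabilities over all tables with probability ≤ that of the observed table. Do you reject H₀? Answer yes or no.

Margins: r₁=18, r₂=22, c₁=20, c₂=20, n=40
p_obs = C(18,10)·C(22,10)/C(40,20); sum pmf over tables with pmf ≤ p_obs
p-value (two-sided) = 0.75119
At α=0.1: p ≥ α → fail to reject H₀

reject H₀: no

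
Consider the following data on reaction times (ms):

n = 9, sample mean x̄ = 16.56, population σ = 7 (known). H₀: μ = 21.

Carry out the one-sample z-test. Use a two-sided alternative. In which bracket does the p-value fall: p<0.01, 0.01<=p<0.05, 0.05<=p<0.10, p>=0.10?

SE = σ/√n = 7/√9 = 2.3333
z = (x̄−μ₀)/SE = (16.56−21)/2.3333 = -1.9029
p-value (two-sided) = 0.05706
→ bracket: 0.05<=p<0.10

p-value bracket: 0.05<=p<0.10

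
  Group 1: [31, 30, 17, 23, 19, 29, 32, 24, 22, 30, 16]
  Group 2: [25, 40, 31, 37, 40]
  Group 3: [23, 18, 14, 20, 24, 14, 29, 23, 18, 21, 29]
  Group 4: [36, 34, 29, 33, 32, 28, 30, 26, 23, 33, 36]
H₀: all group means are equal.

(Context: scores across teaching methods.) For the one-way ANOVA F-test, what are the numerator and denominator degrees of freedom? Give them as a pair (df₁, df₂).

k = 4 groups, N = 38 total
df = (k−1, N−k) = (4−1, 38−4) = (3, 34)

degrees of freedom = [3, 34]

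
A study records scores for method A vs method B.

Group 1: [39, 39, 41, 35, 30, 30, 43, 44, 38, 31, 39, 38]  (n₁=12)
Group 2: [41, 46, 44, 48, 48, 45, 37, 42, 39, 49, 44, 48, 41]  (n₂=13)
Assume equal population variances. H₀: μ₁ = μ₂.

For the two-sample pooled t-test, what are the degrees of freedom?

df = n₁ + n₂ − 2 = 12 + 13 − 2 = 23

degrees of freedom = 23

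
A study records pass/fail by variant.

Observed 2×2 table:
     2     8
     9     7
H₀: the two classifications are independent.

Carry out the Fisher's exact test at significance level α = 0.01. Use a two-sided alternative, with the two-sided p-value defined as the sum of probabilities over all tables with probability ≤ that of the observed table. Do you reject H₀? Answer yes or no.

Margins: r₁=10, r₂=16, c₁=11, c₂=15, n=26
p_obs = C(10,2)·C(16,9)/C(26,11); sum pmf over tables with pmf ≤ p_obs
p-value (two-sided) = 0.10925
At α=0.01: p ≥ α → fail to reject H₀

reject H₀: no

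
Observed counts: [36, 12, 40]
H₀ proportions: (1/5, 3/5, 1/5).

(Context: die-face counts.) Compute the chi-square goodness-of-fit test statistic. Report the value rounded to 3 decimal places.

test statistic = 79.273

n = 88; E_i = n·p_i = [17.60, 52.80, 17.60]
χ² = (36−17.60)²/17.60 + (12−52.80)²/52.80 + (40−17.60)²/17.60 = 79.2727
df = 2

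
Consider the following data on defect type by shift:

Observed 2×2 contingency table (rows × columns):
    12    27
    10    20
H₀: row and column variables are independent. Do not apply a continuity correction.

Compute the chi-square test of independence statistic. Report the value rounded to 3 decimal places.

Row totals [39, 30], col totals [22, 47], n=69
χ² = (12−12.43)²/12.43 + (27−26.57)²/26.57 + (10−9.57)²/9.57 + (20−20.43)²/20.43 = 0.0513
df = 1

test statistic = 0.051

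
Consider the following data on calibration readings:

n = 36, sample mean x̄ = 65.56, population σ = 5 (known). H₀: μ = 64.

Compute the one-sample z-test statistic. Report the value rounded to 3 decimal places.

SE = σ/√n = 5/√36 = 0.8333
z = (x̄−μ₀)/SE = (65.56−64)/0.8333 = 1.8720

test statistic = 1.872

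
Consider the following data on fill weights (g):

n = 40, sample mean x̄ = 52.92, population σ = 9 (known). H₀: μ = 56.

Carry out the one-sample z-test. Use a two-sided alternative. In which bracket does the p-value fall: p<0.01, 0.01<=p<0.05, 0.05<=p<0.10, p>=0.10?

p-value bracket: 0.01<=p<0.05

SE = σ/√n = 9/√40 = 1.4230
z = (x̄−μ₀)/SE = (52.92−56)/1.4230 = -2.1644
p-value (two-sided) = 0.03043
→ bracket: 0.01<=p<0.05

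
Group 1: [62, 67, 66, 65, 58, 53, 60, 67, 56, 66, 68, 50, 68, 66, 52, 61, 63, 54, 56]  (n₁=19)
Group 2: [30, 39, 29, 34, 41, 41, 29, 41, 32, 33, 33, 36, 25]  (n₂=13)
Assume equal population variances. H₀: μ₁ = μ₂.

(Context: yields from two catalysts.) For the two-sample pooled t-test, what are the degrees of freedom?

degrees of freedom = 30

df = n₁ + n₂ − 2 = 19 + 13 − 2 = 30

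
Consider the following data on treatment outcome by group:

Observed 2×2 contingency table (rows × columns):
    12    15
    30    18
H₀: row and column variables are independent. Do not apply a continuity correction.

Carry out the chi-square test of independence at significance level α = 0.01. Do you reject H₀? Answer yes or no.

reject H₀: no

Row totals [27, 48], col totals [42, 33], n=75
χ² = (12−15.12)²/15.12 + (15−11.88)²/11.88 + (30−26.88)²/26.88 + (18−21.12)²/21.12 = 2.2863
df = 1
p-value (upper-tail) = 0.13052
At α=0.01: p ≥ α → fail to reject H₀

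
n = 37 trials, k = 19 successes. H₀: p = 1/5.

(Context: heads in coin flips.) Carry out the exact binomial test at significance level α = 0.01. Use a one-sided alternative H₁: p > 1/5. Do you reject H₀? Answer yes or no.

reject H₀: yes

Exact binomial: n=37, k=19, p₀=1/5=0.2000
P(X≥19) from Σ C(n,i)·p₀^i·(1−p₀)^(n−i)
p-value (one-sided, H₁ greater) = 0.00002
At α=0.01: p < α → reject H₀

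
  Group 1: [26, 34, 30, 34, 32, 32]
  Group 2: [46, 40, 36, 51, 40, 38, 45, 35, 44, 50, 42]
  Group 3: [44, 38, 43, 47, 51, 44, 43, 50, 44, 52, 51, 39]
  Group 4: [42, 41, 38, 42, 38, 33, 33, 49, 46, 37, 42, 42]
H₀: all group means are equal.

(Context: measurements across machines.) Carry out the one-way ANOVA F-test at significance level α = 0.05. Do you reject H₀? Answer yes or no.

reject H₀: yes

Group means [31.33, 42.45, 45.50, 40.25], grand mean 41.073
SSB = Σnᵢ(x̄ᵢ−x̄)² = 833.470; SSW = ΣΣ(x−x̄ᵢ)² = 817.311
MSB = 833.470/3 = 277.8233; MSW = 817.311/37 = 22.0895
F = MSB/MSW = 12.5772
df = (3, 37)
p-value (upper-tail) = 0.00001
At α=0.05: p < α → reject H₀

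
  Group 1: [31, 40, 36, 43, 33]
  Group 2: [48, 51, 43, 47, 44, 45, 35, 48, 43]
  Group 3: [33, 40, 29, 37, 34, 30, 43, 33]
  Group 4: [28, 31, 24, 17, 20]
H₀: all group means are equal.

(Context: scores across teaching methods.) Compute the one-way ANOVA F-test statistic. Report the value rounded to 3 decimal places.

test statistic = 19.764

Group means [36.60, 44.89, 34.88, 24.00], grand mean 36.519
SSB = Σnᵢ(x̄ᵢ−x̄)² = 1435.777; SSW = ΣΣ(x−x̄ᵢ)² = 556.964
MSB = 1435.777/3 = 478.5923; MSW = 556.964/23 = 24.2158
F = MSB/MSW = 19.7636
df = (3, 23)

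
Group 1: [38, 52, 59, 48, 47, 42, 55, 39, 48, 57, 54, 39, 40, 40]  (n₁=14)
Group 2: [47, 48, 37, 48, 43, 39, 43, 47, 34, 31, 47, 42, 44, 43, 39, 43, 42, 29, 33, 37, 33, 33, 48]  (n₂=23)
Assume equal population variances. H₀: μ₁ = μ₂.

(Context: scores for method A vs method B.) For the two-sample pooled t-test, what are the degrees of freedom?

degrees of freedom = 35

df = n₁ + n₂ − 2 = 14 + 23 − 2 = 35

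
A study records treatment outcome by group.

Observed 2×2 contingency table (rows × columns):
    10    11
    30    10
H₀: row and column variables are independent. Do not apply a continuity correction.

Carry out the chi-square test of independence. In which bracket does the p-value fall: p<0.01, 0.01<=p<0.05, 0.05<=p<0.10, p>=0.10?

p-value bracket: 0.01<=p<0.05

Row totals [21, 40], col totals [40, 21], n=61
χ² = (10−13.77)²/13.77 + (11−7.23)²/7.23 + (30−26.23)²/26.23 + (10−13.77)²/13.77 = 4.5733
df = 1
p-value (upper-tail) = 0.03247
→ bracket: 0.01<=p<0.05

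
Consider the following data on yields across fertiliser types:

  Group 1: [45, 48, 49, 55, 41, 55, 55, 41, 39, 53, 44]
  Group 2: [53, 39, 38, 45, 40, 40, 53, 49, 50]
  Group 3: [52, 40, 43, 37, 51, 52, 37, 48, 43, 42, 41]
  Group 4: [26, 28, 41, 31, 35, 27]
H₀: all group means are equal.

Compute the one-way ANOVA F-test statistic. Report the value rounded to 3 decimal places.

test statistic = 10.524

Group means [47.73, 45.22, 44.18, 31.33], grand mean 43.405
SSB = Σnᵢ(x̄ᵢ−x̄)² = 1116.212; SSW = ΣΣ(x−x̄ᵢ)² = 1166.707
MSB = 1116.212/3 = 372.0706; MSW = 1166.707/33 = 35.3548
F = MSB/MSW = 10.5239
df = (3, 33)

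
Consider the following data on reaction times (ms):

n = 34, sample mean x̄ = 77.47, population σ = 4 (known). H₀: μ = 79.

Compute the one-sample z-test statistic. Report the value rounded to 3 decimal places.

SE = σ/√n = 4/√34 = 0.6860
z = (x̄−μ₀)/SE = (77.47−79)/0.6860 = -2.2303

test statistic = -2.230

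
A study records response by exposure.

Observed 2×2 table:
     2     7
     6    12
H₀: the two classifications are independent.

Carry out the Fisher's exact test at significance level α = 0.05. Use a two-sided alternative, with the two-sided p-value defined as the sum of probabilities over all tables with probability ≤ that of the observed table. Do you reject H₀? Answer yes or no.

Margins: r₁=9, r₂=18, c₁=8, c₂=19, n=27
p_obs = C(9,2)·C(18,6)/C(27,8); sum pmf over tables with pmf ≤ p_obs
p-value (two-sided) = 0.67582
At α=0.05: p ≥ α → fail to reject H₀

reject H₀: no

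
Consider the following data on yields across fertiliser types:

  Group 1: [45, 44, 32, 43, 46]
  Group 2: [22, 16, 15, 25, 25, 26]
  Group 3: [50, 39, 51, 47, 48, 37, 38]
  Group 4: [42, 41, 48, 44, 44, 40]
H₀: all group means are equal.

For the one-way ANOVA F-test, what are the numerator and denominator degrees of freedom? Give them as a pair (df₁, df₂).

degrees of freedom = [3, 20]

k = 4 groups, N = 24 total
df = (k−1, N−k) = (4−1, 24−4) = (3, 20)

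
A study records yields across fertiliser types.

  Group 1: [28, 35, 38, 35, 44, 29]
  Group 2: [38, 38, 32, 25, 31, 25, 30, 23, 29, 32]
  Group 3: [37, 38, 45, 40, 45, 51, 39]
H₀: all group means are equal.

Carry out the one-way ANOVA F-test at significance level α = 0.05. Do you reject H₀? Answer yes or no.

reject H₀: yes

Group means [34.83, 30.30, 42.14], grand mean 35.087
SSB = Σnᵢ(x̄ᵢ−x̄)² = 578.036; SSW = ΣΣ(x−x̄ᵢ)² = 563.790
MSB = 578.036/2 = 289.0178; MSW = 563.790/20 = 28.1895
F = MSB/MSW = 10.2527
df = (2, 20)
p-value (upper-tail) = 0.00086
At α=0.05: p < α → reject H₀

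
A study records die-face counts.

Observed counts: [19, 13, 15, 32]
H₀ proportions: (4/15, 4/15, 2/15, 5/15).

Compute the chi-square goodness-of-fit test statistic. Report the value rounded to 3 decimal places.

test statistic = 6.405

n = 79; E_i = n·p_i = [21.07, 21.07, 10.53, 26.33]
χ² = (19−21.07)²/21.07 + (13−21.07)²/21.07 + (15−10.53)²/10.53 + (32−26.33)²/26.33 = 6.4051
df = 3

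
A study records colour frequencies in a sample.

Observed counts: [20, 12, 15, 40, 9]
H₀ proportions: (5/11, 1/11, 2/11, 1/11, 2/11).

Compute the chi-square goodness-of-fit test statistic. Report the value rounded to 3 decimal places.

n = 96; E_i = n·p_i = [43.64, 8.73, 17.45, 8.73, 17.45]
χ² = (20−43.64)²/43.64 + (12−8.73)²/8.73 + (15−17.45)²/17.45 + (40−8.73)²/8.73 + (9−17.45)²/17.45 = 130.5312
df = 4

test statistic = 130.531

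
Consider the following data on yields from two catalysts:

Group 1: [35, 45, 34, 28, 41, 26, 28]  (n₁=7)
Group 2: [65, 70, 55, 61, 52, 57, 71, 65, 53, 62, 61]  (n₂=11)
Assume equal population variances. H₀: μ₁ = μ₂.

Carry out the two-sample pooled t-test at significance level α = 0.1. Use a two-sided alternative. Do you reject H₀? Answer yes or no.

x̄₁=33.857, s₁=7.151, n₁=7
x̄₂=61.091, s₂=6.410, n₂=11
s_p² = [6·7.151² + 10·6.410²]/16 = 44.8604
SE = √(s_p²·(1/7+1/11)) = 3.2383
t = (33.857−61.091)/3.2383 = -8.4098
df = 16
p-value (two-sided) = 0.00000
At α=0.1: p < α → reject H₀

reject H₀: yes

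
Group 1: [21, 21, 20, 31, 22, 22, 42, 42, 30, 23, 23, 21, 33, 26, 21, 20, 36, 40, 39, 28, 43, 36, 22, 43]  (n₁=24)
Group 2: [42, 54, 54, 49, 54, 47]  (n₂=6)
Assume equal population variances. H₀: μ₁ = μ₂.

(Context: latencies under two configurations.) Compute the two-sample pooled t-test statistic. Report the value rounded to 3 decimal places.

test statistic = -5.581

x̄₁=29.375, s₁=8.632, n₁=24
x̄₂=50.000, s₂=4.940, n₂=6
s_p² = [23·8.632² + 5·4.940²]/28 = 65.5580
SE = √(s_p²·(1/24+1/6)) = 3.6957
t = (29.375−50.000)/3.6957 = -5.5809
df = 28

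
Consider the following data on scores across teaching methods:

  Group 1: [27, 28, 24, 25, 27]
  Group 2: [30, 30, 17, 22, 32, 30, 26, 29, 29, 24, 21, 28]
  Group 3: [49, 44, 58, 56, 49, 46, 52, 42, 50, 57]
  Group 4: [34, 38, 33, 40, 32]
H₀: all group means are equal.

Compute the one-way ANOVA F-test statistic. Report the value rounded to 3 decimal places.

Group means [26.20, 26.50, 50.30, 35.40], grand mean 35.281
SSB = Σnᵢ(x̄ᵢ−x̄)² = 3593.369; SSW = ΣΣ(x−x̄ᵢ)² = 557.100
MSB = 3593.369/3 = 1197.7896; MSW = 557.100/28 = 19.8964
F = MSB/MSW = 60.2012
df = (3, 28)

test statistic = 60.201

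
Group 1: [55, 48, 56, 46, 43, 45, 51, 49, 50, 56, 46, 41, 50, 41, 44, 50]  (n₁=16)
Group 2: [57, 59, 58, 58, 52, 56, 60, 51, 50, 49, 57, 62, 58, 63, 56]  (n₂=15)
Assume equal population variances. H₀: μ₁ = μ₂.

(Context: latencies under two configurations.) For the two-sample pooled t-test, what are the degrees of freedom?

df = n₁ + n₂ − 2 = 16 + 15 − 2 = 29

degrees of freedom = 29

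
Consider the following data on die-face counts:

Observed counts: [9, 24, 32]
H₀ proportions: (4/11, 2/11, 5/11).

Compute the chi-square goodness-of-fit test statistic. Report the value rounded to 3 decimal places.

test statistic = 21.824

n = 65; E_i = n·p_i = [23.64, 11.82, 29.55]
χ² = (9−23.64)²/23.64 + (24−11.82)²/11.82 + (32−29.55)²/29.55 = 21.8238
df = 2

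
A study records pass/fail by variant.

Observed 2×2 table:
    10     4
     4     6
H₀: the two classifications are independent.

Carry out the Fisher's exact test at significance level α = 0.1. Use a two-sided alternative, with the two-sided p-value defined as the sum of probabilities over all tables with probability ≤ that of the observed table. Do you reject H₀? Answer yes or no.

reject H₀: no

Margins: r₁=14, r₂=10, c₁=14, c₂=10, n=24
p_obs = C(14,10)·C(10,4)/C(24,14); sum pmf over tables with pmf ≤ p_obs
p-value (two-sided) = 0.21123
At α=0.1: p ≥ α → fail to reject H₀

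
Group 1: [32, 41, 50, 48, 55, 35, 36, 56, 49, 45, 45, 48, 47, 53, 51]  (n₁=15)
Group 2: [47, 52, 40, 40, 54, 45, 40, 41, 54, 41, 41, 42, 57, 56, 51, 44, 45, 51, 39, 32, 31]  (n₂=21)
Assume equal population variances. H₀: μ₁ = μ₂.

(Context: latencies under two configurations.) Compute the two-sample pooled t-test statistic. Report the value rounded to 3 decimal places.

test statistic = 0.470

x̄₁=46.067, s₁=7.235, n₁=15
x̄₂=44.905, s₂=7.368, n₂=21
s_p² = [14·7.235² + 20·7.368²]/34 = 53.4924
SE = √(s_p²·(1/15+1/21)) = 2.4725
t = (46.067−44.905)/2.4725 = 0.4699
df = 34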